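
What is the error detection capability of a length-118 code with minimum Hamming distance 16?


Detection capability = d_min - 1 = 16 - 1 = 15

15 errors


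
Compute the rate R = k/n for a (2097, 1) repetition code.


Rate = k/n = 1/2097

1/2097


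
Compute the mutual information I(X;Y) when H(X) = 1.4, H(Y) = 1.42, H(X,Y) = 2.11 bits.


I(X;Y) = H(X) + H(Y) - H(X,Y) = 1.4 + 1.42 - 2.11 = 0.71

0.71 bits


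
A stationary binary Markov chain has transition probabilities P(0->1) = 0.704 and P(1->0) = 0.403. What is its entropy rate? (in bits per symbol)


Stationary distribution: pi_0 = p10/(p01+p10) = 0.364, pi_1 = 0.636. Entropy rate H' = pi_0*H(p01) + pi_1*H(p10) = 0.364*0.8763 + 0.636*0.9727 = 0.9376

0.9376 bits/symbol


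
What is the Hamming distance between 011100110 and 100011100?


Count differing positions: ^ ^ ^ ^ ^ ^ . ^ . = 7 differences

7


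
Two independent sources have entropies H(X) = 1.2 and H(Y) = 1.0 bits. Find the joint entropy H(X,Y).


For independent variables, H(X,Y) = H(X) + H(Y) = 1.2 + 1.0 = 2.2

2.2 bits


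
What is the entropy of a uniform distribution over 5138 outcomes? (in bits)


H = log2(n) = log2(5138) = 12.327

12.327 bits


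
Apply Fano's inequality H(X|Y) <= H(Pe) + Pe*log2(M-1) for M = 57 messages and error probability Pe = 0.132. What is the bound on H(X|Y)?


H(Pe) = -Pe*log2(Pe) - (1-Pe)*log2(1-Pe) = -0.132*log2(0.132) - 0.868*log2(0.868) = 0.385624 + 0.177274 = 0.5629. Pe*log2(M-1) = 0.132*log2(56) = 0.766571. Bound = H(Pe) + Pe*log2(M-1) = 0.385624 + 0.177274 + 0.766571 = 1.3295

1.3295 bits


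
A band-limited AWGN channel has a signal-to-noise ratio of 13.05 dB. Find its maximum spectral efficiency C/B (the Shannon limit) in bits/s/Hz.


SNR_linear = 10^(13.05/10) = 20.1837; C/B = log2(1 + SNR_linear) = log2(1 + 20.1837) = 4.4049

4.4049 bits/s/Hz


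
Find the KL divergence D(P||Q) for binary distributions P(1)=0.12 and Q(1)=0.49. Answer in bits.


KL = p*log2(p/q) + (1-p)*log2((1-p)/(1-q)) = 0.12*log2(0.12/0.49) + 0.88*log2(0.88/0.51) = 0.449

0.449 bits


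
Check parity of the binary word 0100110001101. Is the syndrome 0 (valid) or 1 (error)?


Syndrome = XOR of all bits = 0 XOR 1 XOR 0 XOR 0 XOR 1 XOR 1 XOR 0 XOR 0 XOR 0 XOR 1 XOR 1 XOR 0 XOR 1 = 0

0


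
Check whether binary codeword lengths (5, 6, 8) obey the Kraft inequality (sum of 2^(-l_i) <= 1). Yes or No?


Kraft sum = sum(2^(-l_i)) = 0.0508, need <= 1. Result: satisfied (a binary prefix-free code with these lengths exists)

Yes


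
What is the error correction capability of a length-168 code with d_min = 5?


Correction capability = floor((d-1)/2) = floor((5-1)/2) = 2

2 errors


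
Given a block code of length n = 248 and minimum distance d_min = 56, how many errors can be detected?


Detection capability = d_min - 1 = 56 - 1 = 55

55 errors


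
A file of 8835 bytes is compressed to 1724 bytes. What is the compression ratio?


Ratio = original / compressed = 8835 / 1724 = 5.1247

5.1247


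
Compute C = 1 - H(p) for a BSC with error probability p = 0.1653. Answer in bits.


H(p) = -p*log2(p) - (1-p)*log2(1-p) = -0.1653*log2(0.1653) - 0.8347*log2(0.8347) = 0.429258 + 0.217582 = 0.6468. C = 1 - H(p) = 1 - 0.6468 = 0.3532

0.3532 bits


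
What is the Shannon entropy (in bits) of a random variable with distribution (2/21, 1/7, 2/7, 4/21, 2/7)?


H = -sum(p_i * log2(p_i)). Terms: -(2/21)*log2(2/21) = 0.323078; -(1/7)*log2(1/7) = 0.401051; -(2/7)*log2(2/7) = 0.516387; -(4/21)*log2(4/21) = 0.455680; -(2/7)*log2(2/7) = 0.516387. H = 0.323078 + 0.401051 + 0.516387 + 0.455680 + 0.516387 = 2.2126

2.2126 bits


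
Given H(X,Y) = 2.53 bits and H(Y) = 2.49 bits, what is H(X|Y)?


H(X|Y) = H(X,Y) - H(Y) = 2.53 - 2.49 = 0.04

0.04 bits


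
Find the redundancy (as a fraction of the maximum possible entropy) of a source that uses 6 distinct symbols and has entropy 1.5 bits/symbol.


H_max = log2(K) = log2(6) = 2.585 bits/symbol. Redundancy = 1 - H/H_max = 1 - 1.5/2.585 = 1 - 0.5803 = 0.4197

0.4197


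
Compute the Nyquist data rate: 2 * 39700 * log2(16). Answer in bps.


Rate = 2 * B * log2(M) = 2 * 39700 * 4.0 = 317600.0

317600.0 bps


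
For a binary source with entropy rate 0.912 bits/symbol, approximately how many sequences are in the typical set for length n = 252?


log2|A_typical| = nH = 252 * 0.912 = 229.824, so |A_typical| ~ 2^229.824 = 1.527e+69

1.527e+69


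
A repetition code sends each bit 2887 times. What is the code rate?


Rate = k/n = 1/2887

1/2887


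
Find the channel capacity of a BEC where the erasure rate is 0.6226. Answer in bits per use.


C = 1 - epsilon = 1 - 0.6226 = 0.3774

0.3774 bits


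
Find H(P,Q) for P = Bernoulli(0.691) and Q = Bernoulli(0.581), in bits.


H(P,Q) = -p*log2(q) - (1-p)*log2(1-q). -0.691*log2(0.581) = 0.541322; -0.309*log2(0.419) = 0.387788. H(P,Q) = 0.541322 + 0.387788 = 0.9291

0.9291 bits


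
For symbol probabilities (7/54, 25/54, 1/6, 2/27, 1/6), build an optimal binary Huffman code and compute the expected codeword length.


Huffman construction (repeatedly merge the two least-probable nodes; each merge adds 1 bit to every symbol beneath it): 2/27 + 7/54 = 11/54; 1/6 + 1/6 = 1/3; 11/54 + 1/3 = 29/54; 25/54 + 29/54 = 1. Resulting codeword lengths (in the order the probabilities were given): (3, 1, 3, 3, 3). L_avg = sum(p_i * l_i) = 7/54*3 + 25/54*1 + 1/6*3 + 2/27*3 + 1/6*3 = 56/27 = 2.0741

2.0741 bits


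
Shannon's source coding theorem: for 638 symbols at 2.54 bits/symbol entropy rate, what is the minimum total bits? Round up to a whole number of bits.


Minimum bits >= n * H = 638 * 2.54 = 1620.52, rounded up to a whole number of bits = 1621

1621 bits


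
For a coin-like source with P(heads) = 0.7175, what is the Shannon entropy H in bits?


H = -p*log2(p) - (1-p)*log2(1-p). -0.7175*log2(0.7175) = 0.343646; -0.2825*log2(0.2825) = 0.515189. H = 0.343646 + 0.515189 = 0.8588

0.8588 bits


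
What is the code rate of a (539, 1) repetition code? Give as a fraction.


Rate = k/n = 1/539

1/539


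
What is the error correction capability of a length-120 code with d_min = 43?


Correction capability = floor((d-1)/2) = floor((43-1)/2) = 21

21 errors


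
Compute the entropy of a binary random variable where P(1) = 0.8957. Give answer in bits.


H = -p*log2(p) - (1-p)*log2(1-p). -0.8957*log2(0.8957) = 0.142338; -0.1043*log2(0.1043) = 0.340142. H = 0.142338 + 0.340142 = 0.4825

0.4825 bits


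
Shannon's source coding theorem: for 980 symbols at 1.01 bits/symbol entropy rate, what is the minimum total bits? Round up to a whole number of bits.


Minimum bits >= n * H = 980 * 1.01 = 989.8, rounded up to a whole number of bits = 990

990 bits


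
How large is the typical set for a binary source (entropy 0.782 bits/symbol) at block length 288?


log2|A_typical| = nH = 288 * 0.782 = 225.216, so |A_typical| ~ 2^225.216 = 6.263e+67

6.263e+67


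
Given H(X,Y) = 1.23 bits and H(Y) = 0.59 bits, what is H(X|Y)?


H(X|Y) = H(X,Y) - H(Y) = 1.23 - 0.59 = 0.64

0.64 bits


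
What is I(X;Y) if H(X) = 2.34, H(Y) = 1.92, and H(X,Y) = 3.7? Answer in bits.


I(X;Y) = H(X) + H(Y) - H(X,Y) = 2.34 + 1.92 - 3.7 = 0.56

0.56 bits


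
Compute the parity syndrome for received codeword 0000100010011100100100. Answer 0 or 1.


Syndrome = XOR of all bits = 0 XOR 0 XOR 0 XOR 0 XOR 1 XOR 0 XOR 0 XOR 0 XOR 1 XOR 0 XOR 0 XOR 1 XOR 1 XOR 1 XOR 0 XOR 0 XOR 1 XOR 0 XOR 0 XOR 1 XOR 0 XOR 0 = 1

1


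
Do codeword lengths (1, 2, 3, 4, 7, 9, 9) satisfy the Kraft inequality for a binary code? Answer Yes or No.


Kraft sum = sum(2^(-l_i)) = 0.9492, need <= 1. Result: satisfied (a binary prefix-free code with these lengths exists)

Yes


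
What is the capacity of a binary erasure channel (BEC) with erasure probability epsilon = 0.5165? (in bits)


C = 1 - epsilon = 1 - 0.5165 = 0.4835

0.4835 bits


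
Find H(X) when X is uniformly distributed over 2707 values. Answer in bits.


H = log2(n) = log2(2707) = 11.4025

11.4025 bits


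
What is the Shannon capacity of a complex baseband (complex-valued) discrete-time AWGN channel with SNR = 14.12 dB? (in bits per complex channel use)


SNR_linear = 10^(14.12/10) = 25.8226; C = log2(1 + SNR_linear) = log2(1 + 25.8226) = 4.7454

4.7454 bits/channel use


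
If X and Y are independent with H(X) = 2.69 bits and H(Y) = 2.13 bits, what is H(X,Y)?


For independent variables, H(X,Y) = H(X) + H(Y) = 2.69 + 2.13 = 4.82

4.82 bits


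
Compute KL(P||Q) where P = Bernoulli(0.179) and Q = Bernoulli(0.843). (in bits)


KL = p*log2(p/q) + (1-p)*log2((1-p)/(1-q)) = 0.179*log2(0.179/0.843) + 0.821*log2(0.821/0.157) = 1.5592

1.5592 bits


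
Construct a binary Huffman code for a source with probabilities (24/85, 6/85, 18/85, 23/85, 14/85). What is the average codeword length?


Huffman construction (repeatedly merge the two least-probable nodes; each merge adds 1 bit to every symbol beneath it): 6/85 + 14/85 = 4/17; 18/85 + 4/17 = 38/85; 23/85 + 24/85 = 47/85; 38/85 + 47/85 = 1. Resulting codeword lengths (in the order the probabilities were given): (2, 3, 2, 2, 3). L_avg = sum(p_i * l_i) = 24/85*2 + 6/85*3 + 18/85*2 + 23/85*2 + 14/85*3 = 38/17 = 2.2353

2.2353 bits


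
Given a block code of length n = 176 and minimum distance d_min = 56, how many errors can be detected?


Detection capability = d_min - 1 = 56 - 1 = 55

55 errors


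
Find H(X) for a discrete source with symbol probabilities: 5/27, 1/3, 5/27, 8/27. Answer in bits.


H = -sum(p_i * log2(p_i)). Terms: -(5/27)*log2(5/27) = 0.450548; -(1/3)*log2(1/3) = 0.528321; -(5/27)*log2(5/27) = 0.450548; -(8/27)*log2(8/27) = 0.519967. H = 0.450548 + 0.528321 + 0.450548 + 0.519967 = 1.9494

1.9494 bits


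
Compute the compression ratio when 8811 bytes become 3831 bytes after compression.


Ratio = original / compressed = 8811 / 3831 = 2.2999

2.2999


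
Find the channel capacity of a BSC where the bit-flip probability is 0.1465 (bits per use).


H(p) = -p*log2(p) - (1-p)*log2(1-p) = -0.1465*log2(0.1465) - 0.8535*log2(0.8535) = 0.405956 + 0.195056 = 0.601. C = 1 - H(p) = 1 - 0.601 = 0.399

0.399 bits


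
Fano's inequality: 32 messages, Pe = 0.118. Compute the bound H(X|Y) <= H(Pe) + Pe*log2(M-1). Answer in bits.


H(Pe) = -Pe*log2(Pe) - (1-Pe)*log2(1-Pe) = -0.118*log2(0.118) - 0.882*log2(0.882) = 0.363811 + 0.159774 = 0.5236. Pe*log2(M-1) = 0.118*log2(31) = 0.584595. Bound = H(Pe) + Pe*log2(M-1) = 0.363811 + 0.159774 + 0.584595 = 1.1082

1.1082 bits


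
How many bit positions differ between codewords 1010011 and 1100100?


Count differing positions: . ^ ^ . ^ ^ ^ = 5 differences

5


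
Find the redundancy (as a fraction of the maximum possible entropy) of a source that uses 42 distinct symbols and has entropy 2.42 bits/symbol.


H_max = log2(K) = log2(42) = 5.3923 bits/symbol. Redundancy = 1 - H/H_max = 1 - 2.42/5.3923 = 1 - 0.4488 = 0.5512

0.5512


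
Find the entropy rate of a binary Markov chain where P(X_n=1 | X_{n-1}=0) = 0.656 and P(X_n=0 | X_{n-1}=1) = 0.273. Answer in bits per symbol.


Stationary distribution: pi_0 = p10/(p01+p10) = 0.2939, pi_1 = 0.7061. Entropy rate H' = pi_0*H(p01) + pi_1*H(p10) = 0.2939*0.9286 + 0.7061*0.8457 = 0.8701

0.8701 bits/symbol


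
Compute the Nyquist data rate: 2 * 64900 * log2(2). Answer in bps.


Rate = 2 * B * log2(M) = 2 * 64900 * 1.0 = 129800.0

129800.0 bps


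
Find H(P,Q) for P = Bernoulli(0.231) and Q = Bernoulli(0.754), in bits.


H(P,Q) = -p*log2(q) - (1-p)*log2(1-q). -0.231*log2(0.754) = 0.094101; -0.769*log2(0.246) = 1.555894. H(P,Q) = 0.094101 + 1.555894 = 1.65

1.65 bits


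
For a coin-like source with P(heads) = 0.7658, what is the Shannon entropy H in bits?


H = -p*log2(p) - (1-p)*log2(1-p). -0.7658*log2(0.7658) = 0.294803; -0.2342*log2(0.2342) = 0.490459. H = 0.294803 + 0.490459 = 0.7853

0.7853 bits


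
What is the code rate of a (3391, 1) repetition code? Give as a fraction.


Rate = k/n = 1/3391

1/3391


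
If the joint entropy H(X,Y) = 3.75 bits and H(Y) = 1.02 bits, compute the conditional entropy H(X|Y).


H(X|Y) = H(X,Y) - H(Y) = 3.75 - 1.02 = 2.73

2.73 bits


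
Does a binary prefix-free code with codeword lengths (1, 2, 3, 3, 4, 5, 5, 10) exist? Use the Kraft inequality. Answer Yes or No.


Kraft sum = sum(2^(-l_i)) = 1.126, need <= 1. Result: violated (a binary prefix-free code with these lengths cannot exist)

No


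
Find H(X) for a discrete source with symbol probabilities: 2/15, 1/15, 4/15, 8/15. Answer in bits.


H = -sum(p_i * log2(p_i)). Terms: -(2/15)*log2(2/15) = 0.387585; -(1/15)*log2(1/15) = 0.260459; -(4/15)*log2(4/15) = 0.508504; -(8/15)*log2(8/15) = 0.483675. H = 0.387585 + 0.260459 + 0.508504 + 0.483675 = 1.6402

1.6402 bits


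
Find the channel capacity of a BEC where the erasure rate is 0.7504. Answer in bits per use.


C = 1 - epsilon = 1 - 0.7504 = 0.2496

0.2496 bits


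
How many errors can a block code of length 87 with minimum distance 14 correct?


Correction capability = floor((d-1)/2) = floor((14-1)/2) = 6

6 errors


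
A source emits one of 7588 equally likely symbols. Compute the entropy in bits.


H = log2(n) = log2(7588) = 12.8895

12.8895 bits


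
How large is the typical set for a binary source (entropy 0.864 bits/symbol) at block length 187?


log2|A_typical| = nH = 187 * 0.864 = 161.568, so |A_typical| ~ 2^161.568 = 4.333e+48

4.333e+48


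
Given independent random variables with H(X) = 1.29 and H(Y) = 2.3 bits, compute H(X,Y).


For independent variables, H(X,Y) = H(X) + H(Y) = 1.29 + 2.3 = 3.59

3.59 bits


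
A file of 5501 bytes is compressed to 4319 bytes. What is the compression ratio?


Ratio = original / compressed = 5501 / 4319 = 1.2737

1.2737


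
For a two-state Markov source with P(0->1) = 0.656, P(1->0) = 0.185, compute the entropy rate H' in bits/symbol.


Stationary distribution: pi_0 = p10/(p01+p10) = 0.22, pi_1 = 0.78. Entropy rate H' = pi_0*H(p01) + pi_1*H(p10) = 0.22*0.9286 + 0.78*0.6909 = 0.7432

0.7432 bits/symbol


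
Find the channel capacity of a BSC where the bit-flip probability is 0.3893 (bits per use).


H(p) = -p*log2(p) - (1-p)*log2(1-p) = -0.3893*log2(0.3893) - 0.6107*log2(0.6107) = 0.529855 + 0.434491 = 0.9643. C = 1 - H(p) = 1 - 0.9643 = 0.0357

0.0357 bits


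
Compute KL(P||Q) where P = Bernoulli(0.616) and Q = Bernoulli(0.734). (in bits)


KL = p*log2(p/q) + (1-p)*log2((1-p)/(1-q)) = 0.616*log2(0.616/0.734) + 0.384*log2(0.384/0.266) = 0.0476

0.0476 bits


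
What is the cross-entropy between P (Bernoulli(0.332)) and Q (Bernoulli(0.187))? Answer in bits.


H(P,Q) = -p*log2(q) - (1-p)*log2(1-q). -0.332*log2(0.187) = 0.803071; -0.668*log2(0.813) = 0.199513. H(P,Q) = 0.803071 + 0.199513 = 1.0026

1.0026 bits


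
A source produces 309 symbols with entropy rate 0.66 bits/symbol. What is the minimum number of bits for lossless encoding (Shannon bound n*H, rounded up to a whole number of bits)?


Minimum bits >= n * H = 309 * 0.66 = 203.94, rounded up to a whole number of bits = 204

204 bits


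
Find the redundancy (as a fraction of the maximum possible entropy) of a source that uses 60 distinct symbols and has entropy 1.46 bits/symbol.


H_max = log2(K) = log2(60) = 5.9069 bits/symbol. Redundancy = 1 - H/H_max = 1 - 1.46/5.9069 = 1 - 0.2472 = 0.7528

0.7528


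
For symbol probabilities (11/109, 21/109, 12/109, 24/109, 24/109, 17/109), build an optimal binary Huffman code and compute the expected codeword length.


Huffman construction (repeatedly merge the two least-probable nodes; each merge adds 1 bit to every symbol beneath it): 11/109 + 12/109 = 23/109; 17/109 + 21/109 = 38/109; 23/109 + 24/109 = 47/109; 24/109 + 38/109 = 62/109; 47/109 + 62/109 = 1. Resulting codeword lengths (in the order the probabilities were given): (3, 3, 3, 2, 2, 3). L_avg = sum(p_i * l_i) = 11/109*3 + 21/109*3 + 12/109*3 + 24/109*2 + 24/109*2 + 17/109*3 = 279/109 = 2.5596

2.5596 bits


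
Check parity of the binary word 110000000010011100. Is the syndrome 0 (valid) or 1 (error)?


Syndrome = XOR of all bits = 1 XOR 1 XOR 0 XOR 0 XOR 0 XOR 0 XOR 0 XOR 0 XOR 0 XOR 0 XOR 1 XOR 0 XOR 0 XOR 1 XOR 1 XOR 1 XOR 0 XOR 0 = 0

0


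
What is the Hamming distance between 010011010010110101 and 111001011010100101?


Count differing positions: ^ . ^ . ^ . . . ^ . . . . ^ . . . . = 5 differences

5


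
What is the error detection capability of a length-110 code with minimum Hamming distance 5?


Detection capability = d_min - 1 = 5 - 1 = 4

4 errors


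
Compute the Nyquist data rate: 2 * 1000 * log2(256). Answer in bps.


Rate = 2 * B * log2(M) = 2 * 1000 * 8.0 = 16000.0

16000.0 bps


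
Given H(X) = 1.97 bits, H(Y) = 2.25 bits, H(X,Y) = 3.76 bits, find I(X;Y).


I(X;Y) = H(X) + H(Y) - H(X,Y) = 1.97 + 2.25 - 3.76 = 0.46

0.46 bits


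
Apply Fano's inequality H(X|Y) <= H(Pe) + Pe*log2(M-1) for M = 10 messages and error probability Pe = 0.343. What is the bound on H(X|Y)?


H(Pe) = -Pe*log2(Pe) - (1-Pe)*log2(1-Pe) = -0.343*log2(0.343) - 0.657*log2(0.657) = 0.529496 + 0.398165 = 0.9277. Pe*log2(M-1) = 0.343*log2(9) = 1.087284. Bound = H(Pe) + Pe*log2(M-1) = 0.529496 + 0.398165 + 1.087284 = 2.0149

2.0149 bits


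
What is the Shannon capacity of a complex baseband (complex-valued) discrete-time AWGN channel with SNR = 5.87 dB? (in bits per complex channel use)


SNR_linear = 10^(5.87/10) = 3.8637; C = log2(1 + SNR_linear) = log2(1 + 3.8637) = 2.282

2.282 bits/channel use


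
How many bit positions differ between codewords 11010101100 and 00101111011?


Count differing positions: ^ ^ ^ ^ ^ . ^ . ^ ^ ^ = 9 differences

9


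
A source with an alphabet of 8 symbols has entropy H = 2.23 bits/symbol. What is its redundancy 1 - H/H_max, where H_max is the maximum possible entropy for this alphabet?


H_max = log2(K) = log2(8) = 3.0 bits/symbol. Redundancy = 1 - H/H_max = 1 - 2.23/3.0 = 1 - 0.7433 = 0.2567

0.2567


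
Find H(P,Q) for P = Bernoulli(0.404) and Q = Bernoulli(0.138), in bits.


H(P,Q) = -p*log2(q) - (1-p)*log2(1-q). -0.404*log2(0.138) = 1.154333; -0.596*log2(0.862) = 0.127687. H(P,Q) = 1.154333 + 0.127687 = 1.282

1.282 bits


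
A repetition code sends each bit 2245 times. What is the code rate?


Rate = k/n = 1/2245

1/2245


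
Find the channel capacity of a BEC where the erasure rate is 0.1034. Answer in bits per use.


C = 1 - epsilon = 1 - 0.1034 = 0.8966

0.8966 bits


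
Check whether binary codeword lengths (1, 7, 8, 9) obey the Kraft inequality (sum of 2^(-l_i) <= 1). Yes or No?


Kraft sum = sum(2^(-l_i)) = 0.5137, need <= 1. Result: satisfied (a binary prefix-free code with these lengths exists)

Yes


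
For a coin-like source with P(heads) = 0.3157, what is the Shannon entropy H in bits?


H = -p*log2(p) - (1-p)*log2(1-p). -0.3157*log2(0.3157) = 0.525127; -0.6843*log2(0.6843) = 0.374517. H = 0.525127 + 0.374517 = 0.8996

0.8996 bits


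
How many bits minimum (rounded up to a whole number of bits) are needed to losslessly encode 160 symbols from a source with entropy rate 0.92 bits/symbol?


Minimum bits >= n * H = 160 * 0.92 = 147.2, rounded up to a whole number of bits = 148

148 bits


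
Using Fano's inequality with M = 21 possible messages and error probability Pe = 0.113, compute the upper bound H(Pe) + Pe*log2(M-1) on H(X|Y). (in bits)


H(Pe) = -Pe*log2(Pe) - (1-Pe)*log2(1-Pe) = -0.113*log2(0.113) - 0.887*log2(0.887) = 0.355453 + 0.153446 = 0.5089. Pe*log2(M-1) = 0.113*log2(20) = 0.488378. Bound = H(Pe) + Pe*log2(M-1) = 0.355453 + 0.153446 + 0.488378 = 0.9973

0.9973 bits


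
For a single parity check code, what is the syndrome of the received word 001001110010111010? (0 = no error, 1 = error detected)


Syndrome = XOR of all bits = 0 XOR 0 XOR 1 XOR 0 XOR 0 XOR 1 XOR 1 XOR 1 XOR 0 XOR 0 XOR 1 XOR 0 XOR 1 XOR 1 XOR 1 XOR 0 XOR 1 XOR 0 = 1

1


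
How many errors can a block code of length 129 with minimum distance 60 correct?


Correction capability = floor((d-1)/2) = floor((60-1)/2) = 29

29 errors


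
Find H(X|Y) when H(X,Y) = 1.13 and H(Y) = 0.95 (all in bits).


H(X|Y) = H(X,Y) - H(Y) = 1.13 - 0.95 = 0.18

0.18 bits


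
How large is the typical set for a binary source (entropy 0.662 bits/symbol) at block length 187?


log2|A_typical| = nH = 187 * 0.662 = 123.794, so |A_typical| ~ 2^123.794 = 1.844e+37

1.844e+37


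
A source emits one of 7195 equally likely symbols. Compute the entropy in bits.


H = log2(n) = log2(7195) = 12.8128

12.8128 bits


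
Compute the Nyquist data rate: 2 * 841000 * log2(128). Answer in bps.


Rate = 2 * B * log2(M) = 2 * 841000 * 7.0 = 11774000.0

11774000.0 bps


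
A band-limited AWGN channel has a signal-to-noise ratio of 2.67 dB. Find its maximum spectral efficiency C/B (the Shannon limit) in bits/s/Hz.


SNR_linear = 10^(2.67/10) = 1.8493; C/B = log2(1 + SNR_linear) = log2(1 + 1.8493) = 1.5106

1.5106 bits/s/Hz


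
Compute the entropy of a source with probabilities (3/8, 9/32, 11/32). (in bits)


H = -sum(p_i * log2(p_i)). Terms: -(3/8)*log2(3/8) = 0.530639; -(9/32)*log2(9/32) = 0.514709; -(11/32)*log2(11/32) = 0.529570. H = 0.530639 + 0.514709 + 0.529570 = 1.5749

1.5749 bits


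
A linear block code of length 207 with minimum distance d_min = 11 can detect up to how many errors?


Detection capability = d_min - 1 = 11 - 1 = 10

10 errors


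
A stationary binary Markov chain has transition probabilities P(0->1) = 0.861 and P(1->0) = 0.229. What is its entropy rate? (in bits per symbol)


Stationary distribution: pi_0 = p10/(p01+p10) = 0.2101, pi_1 = 0.7899. Entropy rate H' = pi_0*H(p01) + pi_1*H(p10) = 0.2101*0.5816 + 0.7899*0.7763 = 0.7354

0.7354 bits/symbol


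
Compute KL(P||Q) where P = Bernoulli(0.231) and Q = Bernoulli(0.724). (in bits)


KL = p*log2(p/q) + (1-p)*log2((1-p)/(1-q)) = 0.231*log2(0.231/0.724) + 0.769*log2(0.769/0.276) = 0.7561

0.7561 bits


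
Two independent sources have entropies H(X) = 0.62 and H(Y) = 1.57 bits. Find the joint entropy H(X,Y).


For independent variables, H(X,Y) = H(X) + H(Y) = 0.62 + 1.57 = 2.19

2.19 bits


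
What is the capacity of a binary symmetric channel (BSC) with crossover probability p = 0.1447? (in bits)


H(p) = -p*log2(p) - (1-p)*log2(1-p) = -0.1447*log2(0.1447) - 0.8553*log2(0.8553) = 0.403549 + 0.192868 = 0.5964. C = 1 - H(p) = 1 - 0.5964 = 0.4036

0.4036 bits


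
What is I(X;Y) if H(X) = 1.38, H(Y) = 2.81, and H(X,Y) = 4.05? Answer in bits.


I(X;Y) = H(X) + H(Y) - H(X,Y) = 1.38 + 2.81 - 4.05 = 0.14

0.14 bits


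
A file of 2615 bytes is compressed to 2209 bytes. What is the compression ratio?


Ratio = original / compressed = 2615 / 2209 = 1.1838

1.1838


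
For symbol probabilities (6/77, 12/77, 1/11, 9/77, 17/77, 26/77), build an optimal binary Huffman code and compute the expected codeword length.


Huffman construction (repeatedly merge the two least-probable nodes; each merge adds 1 bit to every symbol beneath it): 6/77 + 1/11 = 13/77; 9/77 + 12/77 = 3/11; 13/77 + 17/77 = 30/77; 3/11 + 26/77 = 47/77; 30/77 + 47/77 = 1. Resulting codeword lengths (in the order the probabilities were given): (3, 3, 3, 3, 2, 2). L_avg = sum(p_i * l_i) = 6/77*3 + 12/77*3 + 1/11*3 + 9/77*3 + 17/77*2 + 26/77*2 = 188/77 = 2.4416

2.4416 bits


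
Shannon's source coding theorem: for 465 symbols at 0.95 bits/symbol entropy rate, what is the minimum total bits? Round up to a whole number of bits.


Minimum bits >= n * H = 465 * 0.95 = 441.75, rounded up to a whole number of bits = 442

442 bits


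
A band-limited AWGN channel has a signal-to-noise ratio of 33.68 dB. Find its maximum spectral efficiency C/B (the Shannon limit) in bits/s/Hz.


SNR_linear = 10^(33.68/10) = 2333.4581; C/B = log2(1 + SNR_linear) = log2(1 + 2333.4581) = 11.1889

11.1889 bits/s/Hz


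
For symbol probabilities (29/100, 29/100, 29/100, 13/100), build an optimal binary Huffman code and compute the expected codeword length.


Huffman construction (repeatedly merge the two least-probable nodes; each merge adds 1 bit to every symbol beneath it): 13/100 + 29/100 = 21/50; 29/100 + 29/100 = 29/50; 21/50 + 29/50 = 1. Resulting codeword lengths (in the order the probabilities were given): (2, 2, 2, 2). L_avg = sum(p_i * l_i) = 29/100*2 + 29/100*2 + 29/100*2 + 13/100*2 = 2

2.0 bits


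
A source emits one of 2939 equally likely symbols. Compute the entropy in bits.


H = log2(n) = log2(2939) = 11.5211

11.5211 bits


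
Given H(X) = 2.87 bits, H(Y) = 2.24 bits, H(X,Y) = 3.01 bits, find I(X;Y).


I(X;Y) = H(X) + H(Y) - H(X,Y) = 2.87 + 2.24 - 3.01 = 2.1

2.1 bits


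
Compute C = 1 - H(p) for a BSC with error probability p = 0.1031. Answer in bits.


H(p) = -p*log2(p) - (1-p)*log2(1-p) = -0.1031*log2(0.1031) - 0.8969*log2(0.8969) = 0.337950 + 0.140796 = 0.4787. C = 1 - H(p) = 1 - 0.4787 = 0.5213

0.5213 bits


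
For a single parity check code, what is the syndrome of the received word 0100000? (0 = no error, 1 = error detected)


Syndrome = XOR of all bits = 0 XOR 1 XOR 0 XOR 0 XOR 0 XOR 0 XOR 0 = 1

1


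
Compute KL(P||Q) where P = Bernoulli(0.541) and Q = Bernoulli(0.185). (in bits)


KL = p*log2(p/q) + (1-p)*log2((1-p)/(1-q)) = 0.541*log2(0.541/0.185) + 0.459*log2(0.459/0.815) = 0.4573

0.4573 bits


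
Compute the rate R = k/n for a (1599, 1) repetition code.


Rate = k/n = 1/1599

1/1599


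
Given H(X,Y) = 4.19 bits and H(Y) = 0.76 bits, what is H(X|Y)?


H(X|Y) = H(X,Y) - H(Y) = 4.19 - 0.76 = 3.43

3.43 bits


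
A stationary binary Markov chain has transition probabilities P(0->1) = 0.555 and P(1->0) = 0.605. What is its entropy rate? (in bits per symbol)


Stationary distribution: pi_0 = p10/(p01+p10) = 0.5216, pi_1 = 0.4784. Entropy rate H' = pi_0*H(p01) + pi_1*H(p10) = 0.5216*0.9913 + 0.4784*0.968 = 0.9801

0.9801 bits/symbol


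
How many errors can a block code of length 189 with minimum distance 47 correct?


Correction capability = floor((d-1)/2) = floor((47-1)/2) = 23

23 errors


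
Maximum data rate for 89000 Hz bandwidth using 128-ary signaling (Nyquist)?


Rate = 2 * B * log2(M) = 2 * 89000 * 7.0 = 1246000.0

1246000.0 bps


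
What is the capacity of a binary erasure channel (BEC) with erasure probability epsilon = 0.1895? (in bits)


C = 1 - epsilon = 1 - 0.1895 = 0.8105

0.8105 bits


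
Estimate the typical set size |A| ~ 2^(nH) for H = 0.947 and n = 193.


log2|A_typical| = nH = 193 * 0.947 = 182.771, so |A_typical| ~ 2^182.771 = 1.046e+55

1.046e+55


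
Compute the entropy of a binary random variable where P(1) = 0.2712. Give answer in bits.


H = -p*log2(p) - (1-p)*log2(1-p). -0.2712*log2(0.2712) = 0.510553; -0.7288*log2(0.7288) = 0.332628. H = 0.510553 + 0.332628 = 0.8432

0.8432 bits


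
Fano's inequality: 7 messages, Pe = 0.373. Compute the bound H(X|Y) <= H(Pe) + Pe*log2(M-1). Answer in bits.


H(Pe) = -Pe*log2(Pe) - (1-Pe)*log2(1-Pe) = -0.373*log2(0.373) - 0.627*log2(0.627) = 0.530687 + 0.422261 = 0.9529. Pe*log2(M-1) = 0.373*log2(6) = 0.964191. Bound = H(Pe) + Pe*log2(M-1) = 0.530687 + 0.422261 + 0.964191 = 1.9171

1.9171 bits


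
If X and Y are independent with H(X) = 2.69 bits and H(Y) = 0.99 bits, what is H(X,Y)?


For independent variables, H(X,Y) = H(X) + H(Y) = 2.69 + 0.99 = 3.68

3.68 bits


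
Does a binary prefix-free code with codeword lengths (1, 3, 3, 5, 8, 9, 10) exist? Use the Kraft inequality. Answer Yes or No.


Kraft sum = sum(2^(-l_i)) = 0.7881, need <= 1. Result: satisfied (a binary prefix-free code with these lengths exists)

Yes


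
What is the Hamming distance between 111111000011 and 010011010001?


Count differing positions: ^ . ^ ^ . . . ^ . . ^ . = 5 differences

5


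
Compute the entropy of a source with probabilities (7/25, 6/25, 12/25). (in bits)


H = -sum(p_i * log2(p_i)). Terms: -(7/25)*log2(7/25) = 0.514220; -(6/25)*log2(6/25) = 0.494134; -(12/25)*log2(12/25) = 0.508269. H = 0.514220 + 0.494134 + 0.508269 = 1.5166

1.5166 bits


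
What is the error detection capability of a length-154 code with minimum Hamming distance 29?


Detection capability = d_min - 1 = 29 - 1 = 28

28 errors


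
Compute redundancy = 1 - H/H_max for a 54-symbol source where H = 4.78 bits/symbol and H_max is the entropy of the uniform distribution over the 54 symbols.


H_max = log2(K) = log2(54) = 5.7549 bits/symbol. Redundancy = 1 - H/H_max = 1 - 4.78/5.7549 = 1 - 0.8306 = 0.1694

0.1694


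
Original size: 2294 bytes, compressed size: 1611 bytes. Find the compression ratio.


Ratio = original / compressed = 2294 / 1611 = 1.424

1.424


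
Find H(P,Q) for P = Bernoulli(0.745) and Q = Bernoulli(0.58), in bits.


H(P,Q) = -p*log2(q) - (1-p)*log2(1-q). -0.745*log2(0.58) = 0.585477; -0.255*log2(0.42) = 0.319142. H(P,Q) = 0.585477 + 0.319142 = 0.9046

0.9046 bits


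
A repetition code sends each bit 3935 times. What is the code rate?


Rate = k/n = 1/3935

1/3935


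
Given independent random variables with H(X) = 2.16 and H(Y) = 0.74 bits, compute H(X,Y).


For independent variables, H(X,Y) = H(X) + H(Y) = 2.16 + 0.74 = 2.9

2.9 bits


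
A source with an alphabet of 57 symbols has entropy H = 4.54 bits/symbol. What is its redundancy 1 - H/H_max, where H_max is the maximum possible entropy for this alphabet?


H_max = log2(K) = log2(57) = 5.8329 bits/symbol. Redundancy = 1 - H/H_max = 1 - 4.54/5.8329 = 1 - 0.7783 = 0.2217

0.2217


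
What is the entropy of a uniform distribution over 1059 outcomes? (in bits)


H = log2(n) = log2(1059) = 10.0485

10.0485 bits


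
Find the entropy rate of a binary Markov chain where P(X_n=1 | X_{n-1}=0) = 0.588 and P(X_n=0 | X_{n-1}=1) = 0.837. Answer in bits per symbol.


Stationary distribution: pi_0 = p10/(p01+p10) = 0.5874, pi_1 = 0.4126. Entropy rate H' = pi_0*H(p01) + pi_1*H(p10) = 0.5874*0.9775 + 0.4126*0.6414 = 0.8389

0.8389 bits/symbol


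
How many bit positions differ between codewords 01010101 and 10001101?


Count differing positions: ^ ^ . ^ ^ . . . = 4 differences

4


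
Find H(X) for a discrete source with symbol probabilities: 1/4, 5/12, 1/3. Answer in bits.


H = -sum(p_i * log2(p_i)). Terms: -(1/4)*log2(1/4) = 0.500000; -(5/12)*log2(5/12) = 0.526264; -(1/3)*log2(1/3) = 0.528321. H = 0.500000 + 0.526264 + 0.528321 = 1.5546

1.5546 bits


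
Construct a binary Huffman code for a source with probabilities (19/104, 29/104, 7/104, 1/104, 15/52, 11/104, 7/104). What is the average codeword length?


Huffman construction (repeatedly merge the two least-probable nodes; each merge adds 1 bit to every symbol beneath it): 1/104 + 7/104 = 1/13; 7/104 + 1/13 = 15/104; 11/104 + 15/104 = 1/4; 19/104 + 1/4 = 45/104; 29/104 + 15/52 = 59/104; 45/104 + 59/104 = 1. Resulting codeword lengths (in the order the probabilities were given): (2, 2, 5, 5, 2, 3, 4). L_avg = sum(p_i * l_i) = 19/104*2 + 29/104*2 + 7/104*5 + 1/104*5 + 15/52*2 + 11/104*3 + 7/104*4 = 257/104 = 2.4712

2.4712 bits


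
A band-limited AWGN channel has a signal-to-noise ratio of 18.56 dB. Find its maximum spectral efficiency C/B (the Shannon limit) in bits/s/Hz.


SNR_linear = 10^(18.56/10) = 71.7794; C/B = log2(1 + SNR_linear) = log2(1 + 71.7794) = 6.1855

6.1855 bits/s/Hz


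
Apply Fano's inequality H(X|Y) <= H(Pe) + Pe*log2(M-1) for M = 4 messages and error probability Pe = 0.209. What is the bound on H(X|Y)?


H(Pe) = -Pe*log2(Pe) - (1-Pe)*log2(1-Pe) = -0.209*log2(0.209) - 0.791*log2(0.791) = 0.472011 + 0.267556 = 0.7396. Pe*log2(M-1) = 0.209*log2(3) = 0.331257. Bound = H(Pe) + Pe*log2(M-1) = 0.472011 + 0.267556 + 0.331257 = 1.0708

1.0708 bits


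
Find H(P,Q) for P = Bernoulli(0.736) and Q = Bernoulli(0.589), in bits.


H(P,Q) = -p*log2(q) - (1-p)*log2(1-q). -0.736*log2(0.589) = 0.562054; -0.264*log2(0.411) = 0.338656. H(P,Q) = 0.562054 + 0.338656 = 0.9007

0.9007 bits


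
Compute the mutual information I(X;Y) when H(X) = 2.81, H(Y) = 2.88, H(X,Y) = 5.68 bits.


I(X;Y) = H(X) + H(Y) - H(X,Y) = 2.81 + 2.88 - 5.68 = 0.01

0.01 bits


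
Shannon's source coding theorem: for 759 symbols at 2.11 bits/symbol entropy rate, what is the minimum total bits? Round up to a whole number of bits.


Minimum bits >= n * H = 759 * 2.11 = 1601.49, rounded up to a whole number of bits = 1602

1602 bits


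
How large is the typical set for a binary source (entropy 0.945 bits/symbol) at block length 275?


log2|A_typical| = nH = 275 * 0.945 = 259.875, so |A_typical| ~ 2^259.875 = 1.699e+78

1.699e+78


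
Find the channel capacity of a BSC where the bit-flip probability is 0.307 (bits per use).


H(p) = -p*log2(p) - (1-p)*log2(1-p) = -0.307*log2(0.307) - 0.693*log2(0.693) = 0.523033 + 0.366647 = 0.8897. C = 1 - H(p) = 1 - 0.8897 = 0.1103

0.1103 bits


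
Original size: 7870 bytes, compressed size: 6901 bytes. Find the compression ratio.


Ratio = original / compressed = 7870 / 6901 = 1.1404

1.1404


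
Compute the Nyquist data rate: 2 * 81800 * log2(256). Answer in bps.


Rate = 2 * B * log2(M) = 2 * 81800 * 8.0 = 1308800.0

1308800.0 bps


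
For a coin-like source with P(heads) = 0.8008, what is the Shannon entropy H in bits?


H = -p*log2(p) - (1-p)*log2(1-p). -0.8008*log2(0.8008) = 0.256645; -0.1992*log2(0.1992) = 0.463680. H = 0.256645 + 0.463680 = 0.7203

0.7203 bits


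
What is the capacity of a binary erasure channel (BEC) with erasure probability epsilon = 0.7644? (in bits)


C = 1 - epsilon = 1 - 0.7644 = 0.2356

0.2356 bits


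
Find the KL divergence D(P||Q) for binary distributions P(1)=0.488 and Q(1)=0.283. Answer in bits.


KL = p*log2(p/q) + (1-p)*log2((1-p)/(1-q)) = 0.488*log2(0.488/0.283) + 0.512*log2(0.512/0.717) = 0.1349

0.1349 bits


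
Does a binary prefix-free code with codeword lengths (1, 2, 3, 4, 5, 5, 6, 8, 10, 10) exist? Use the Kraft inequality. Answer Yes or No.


Kraft sum = sum(2^(-l_i)) = 1.0215, need <= 1. Result: violated (a binary prefix-free code with these lengths cannot exist)

No


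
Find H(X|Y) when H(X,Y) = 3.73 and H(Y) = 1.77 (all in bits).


H(X|Y) = H(X,Y) - H(Y) = 3.73 - 1.77 = 1.96

1.96 bits


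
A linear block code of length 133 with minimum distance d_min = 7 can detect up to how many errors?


Detection capability = d_min - 1 = 7 - 1 = 6

6 errors


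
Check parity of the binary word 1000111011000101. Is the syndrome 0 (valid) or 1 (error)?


Syndrome = XOR of all bits = 1 XOR 0 XOR 0 XOR 0 XOR 1 XOR 1 XOR 1 XOR 0 XOR 1 XOR 1 XOR 0 XOR 0 XOR 0 XOR 1 XOR 0 XOR 1 = 0

0


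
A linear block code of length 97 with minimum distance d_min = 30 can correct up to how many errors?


Correction capability = floor((d-1)/2) = floor((30-1)/2) = 14

14 errors


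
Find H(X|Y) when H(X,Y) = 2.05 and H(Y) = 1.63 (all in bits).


H(X|Y) = H(X,Y) - H(Y) = 2.05 - 1.63 = 0.42

0.42 bits


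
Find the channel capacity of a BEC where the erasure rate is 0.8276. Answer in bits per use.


C = 1 - epsilon = 1 - 0.8276 = 0.1724

0.1724 bits


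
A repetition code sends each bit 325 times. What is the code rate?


Rate = k/n = 1/325

1/325


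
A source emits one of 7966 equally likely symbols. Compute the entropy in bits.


H = log2(n) = log2(7966) = 12.9596

12.9596 bits


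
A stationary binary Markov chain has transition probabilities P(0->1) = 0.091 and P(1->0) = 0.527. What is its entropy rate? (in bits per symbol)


Stationary distribution: pi_0 = p10/(p01+p10) = 0.8528, pi_1 = 0.1472. Entropy rate H' = pi_0*H(p01) + pi_1*H(p10) = 0.8528*0.4398 + 0.1472*0.9979 = 0.522

0.522 bits/symbol


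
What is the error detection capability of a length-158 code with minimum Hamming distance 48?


Detection capability = d_min - 1 = 48 - 1 = 47

47 errors


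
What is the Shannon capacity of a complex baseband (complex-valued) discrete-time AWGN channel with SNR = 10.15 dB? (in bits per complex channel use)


SNR_linear = 10^(10.15/10) = 10.3514; C = log2(1 + SNR_linear) = log2(1 + 10.3514) = 3.5048

3.5048 bits/channel use


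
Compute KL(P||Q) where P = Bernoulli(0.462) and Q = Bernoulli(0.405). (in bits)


KL = p*log2(p/q) + (1-p)*log2((1-p)/(1-q)) = 0.462*log2(0.462/0.405) + 0.538*log2(0.538/0.595) = 0.0096

0.0096 bits


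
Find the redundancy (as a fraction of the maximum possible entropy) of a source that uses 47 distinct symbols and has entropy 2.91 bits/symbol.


H_max = log2(K) = log2(47) = 5.5546 bits/symbol. Redundancy = 1 - H/H_max = 1 - 2.91/5.5546 = 1 - 0.5239 = 0.4761

0.4761


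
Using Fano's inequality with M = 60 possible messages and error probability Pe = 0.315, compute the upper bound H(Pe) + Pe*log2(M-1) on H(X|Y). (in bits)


H(Pe) = -Pe*log2(Pe) - (1-Pe)*log2(1-Pe) = -0.315*log2(0.315) - 0.685*log2(0.685) = 0.524972 + 0.373890 = 0.8989. Pe*log2(M-1) = 0.315*log2(59) = 1.853033. Bound = H(Pe) + Pe*log2(M-1) = 0.524972 + 0.373890 + 1.853033 = 2.7519

2.7519 bits


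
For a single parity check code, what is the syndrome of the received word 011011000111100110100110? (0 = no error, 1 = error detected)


Syndrome = XOR of all bits = 0 XOR 1 XOR 1 XOR 0 XOR 1 XOR 1 XOR 0 XOR 0 XOR 0 XOR 1 XOR 1 XOR 1 XOR 1 XOR 0 XOR 0 XOR 1 XOR 1 XOR 0 XOR 1 XOR 0 XOR 0 XOR 1 XOR 1 XOR 0 = 1

1


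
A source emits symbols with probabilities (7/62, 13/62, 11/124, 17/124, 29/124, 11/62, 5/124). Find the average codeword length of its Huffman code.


Huffman construction (repeatedly merge the two least-probable nodes; each merge adds 1 bit to every symbol beneath it): 5/124 + 11/124 = 4/31; 7/62 + 4/31 = 15/62; 17/124 + 11/62 = 39/124; 13/62 + 29/124 = 55/124; 15/62 + 39/124 = 69/124; 55/124 + 69/124 = 1. Resulting codeword lengths (in the order the probabilities were given): (3, 2, 4, 3, 2, 3, 4). L_avg = sum(p_i * l_i) = 7/62*3 + 13/62*2 + 11/124*4 + 17/124*3 + 29/124*2 + 11/62*3 + 5/124*4 = 333/124 = 2.6855

2.6855 bits


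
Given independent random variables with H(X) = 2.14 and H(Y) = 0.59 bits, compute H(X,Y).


For independent variables, H(X,Y) = H(X) + H(Y) = 2.14 + 0.59 = 2.73

2.73 bits


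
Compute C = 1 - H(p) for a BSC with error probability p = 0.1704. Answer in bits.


H(p) = -p*log2(p) - (1-p)*log2(1-p) = -0.1704*log2(0.1704) - 0.8296*log2(0.8296) = 0.435032 + 0.223587 = 0.6586. C = 1 - H(p) = 1 - 0.6586 = 0.3414

0.3414 bits


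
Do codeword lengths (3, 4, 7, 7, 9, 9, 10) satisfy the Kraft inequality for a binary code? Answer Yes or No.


Kraft sum = sum(2^(-l_i)) = 0.208, need <= 1. Result: satisfied (a binary prefix-free code with these lengths exists)

Yes


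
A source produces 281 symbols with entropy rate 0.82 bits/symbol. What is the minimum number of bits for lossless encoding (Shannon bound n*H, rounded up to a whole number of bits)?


Minimum bits >= n * H = 281 * 0.82 = 230.42, rounded up to a whole number of bits = 231

231 bits


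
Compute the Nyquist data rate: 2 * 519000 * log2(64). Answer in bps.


Rate = 2 * B * log2(M) = 2 * 519000 * 6.0 = 6228000.0

6228000.0 bps


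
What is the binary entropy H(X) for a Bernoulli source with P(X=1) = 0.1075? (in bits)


H = -p*log2(p) - (1-p)*log2(1-p). -0.1075*log2(0.1075) = 0.345891; -0.8925*log2(0.8925) = 0.146438. H = 0.345891 + 0.146438 = 0.4923

0.4923 bits


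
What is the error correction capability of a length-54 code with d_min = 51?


Correction capability = floor((d-1)/2) = floor((51-1)/2) = 25

25 errors


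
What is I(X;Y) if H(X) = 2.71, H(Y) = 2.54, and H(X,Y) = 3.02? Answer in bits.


I(X;Y) = H(X) + H(Y) - H(X,Y) = 2.71 + 2.54 - 3.02 = 2.23

2.23 bits
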